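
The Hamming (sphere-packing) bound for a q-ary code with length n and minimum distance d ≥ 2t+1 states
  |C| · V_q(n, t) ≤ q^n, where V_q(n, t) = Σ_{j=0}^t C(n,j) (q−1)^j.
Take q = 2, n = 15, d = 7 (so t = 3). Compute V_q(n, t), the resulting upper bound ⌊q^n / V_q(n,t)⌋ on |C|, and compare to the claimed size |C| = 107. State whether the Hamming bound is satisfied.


V_q(n, t) = 576, q^n = 32768, Hamming bound = 56, |C| = 107 > bound (violated).

Step 1: Compute V_q(n, t) = Σ_{j=0}^3 C(n, j) (q−1)^j.
  j = 0: C(15,0)·(1)^0 = 1·1 = 1.
  j = 1: C(15,1)·(1)^1 = 15·1 = 15.
  j = 2: C(15,2)·(1)^2 = 105·1 = 105.
  j = 3: C(15,3)·(1)^3 = 455·1 = 455.
  V_q(n, t) = 1 + 15 + 105 + 455 = 576.
Step 2: q^n = 2^15 = 32768.
Step 3: Hamming bound ⌊q^n / V_q(n,t)⌋ = ⌊32768/576⌋ = 56.
Step 4: Compare |C| = 107 to 56: violated.
The claimed |C| lies above the Hamming bound, so no 2-ary code of length 15 with d ≥ 7 can have 107 codewords.


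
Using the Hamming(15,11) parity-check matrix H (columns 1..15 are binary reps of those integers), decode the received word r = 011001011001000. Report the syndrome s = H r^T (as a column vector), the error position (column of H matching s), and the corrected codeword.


s = (1, 0, 1, 0)^T, error position = 10, corrected codeword c = 011001011101000

Compute s = H r^T mod 2 one row at a time:
  s_1 = 1 + 1 + 0 + 0 + 1 + 0 + 0 + 0 = 3 ≡ 1 (mod 2).
  s_2 = 0 + 0 + 1 + 0 + 1 + 0 + 0 + 0 = 2 ≡ 0 (mod 2).
  s_3 = 1 + 1 + 1 + 0 + 0 + 0 + 0 + 0 = 3 ≡ 1 (mod 2).
  s_4 = 0 + 1 + 0 + 0 + 1 + 0 + 0 + 0 = 2 ≡ 0 (mod 2).
s = (1, 0, 1, 0)^T — this equals column 10 of H (binary 1010), so error is at position 10.
Correct: flip bit 10 of r = 011001011001000 to get c = 011001011101000.


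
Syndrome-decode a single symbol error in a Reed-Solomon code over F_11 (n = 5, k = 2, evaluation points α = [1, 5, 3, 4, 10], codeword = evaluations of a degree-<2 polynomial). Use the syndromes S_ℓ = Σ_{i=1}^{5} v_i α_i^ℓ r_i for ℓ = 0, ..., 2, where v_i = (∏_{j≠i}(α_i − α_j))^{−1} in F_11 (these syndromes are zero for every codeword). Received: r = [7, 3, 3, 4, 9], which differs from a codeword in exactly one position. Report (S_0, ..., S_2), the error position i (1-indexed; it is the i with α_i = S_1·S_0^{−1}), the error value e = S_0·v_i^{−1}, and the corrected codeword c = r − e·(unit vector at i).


S = (4, 1, 3), error at position 3, error magnitude e = 9, c = [7, 3, 5, 4, 9].

Step 1: column multipliers v_i = (∏_{j≠i}(α_i − α_j))^{−1} mod 11.
  i = 1 (α = 1): (1−5)(1−3)(1−4)(1−10) = (−4)·(−2)·(−3)·(−9) = 216 ≡ 7, so v_1 = 7^{−1} = 8 (mod 11).
  i = 2 (α = 5): (5−1)(5−3)(5−4)(5−10) = 4·2·1·(−5) = −40 ≡ 4, so v_2 = 4^{−1} = 3 (mod 11).
  i = 3 (α = 3): (3−1)(3−5)(3−4)(3−10) = 2·(−2)·(−1)·(−7) = −28 ≡ 5, so v_3 = 5^{−1} = 9 (mod 11).
  i = 4 (α = 4): (4−1)(4−5)(4−3)(4−10) = 3·(−1)·1·(−6) = 18 ≡ 7, so v_4 = 7^{−1} = 8 (mod 11).
  i = 5 (α = 10): (10−1)(10−5)(10−3)(10−4) = 9·5·7·6 = 1890 ≡ 9, so v_5 = 9^{−1} = 5 (mod 11).
  v = [8, 3, 9, 8, 5].
Step 2: syndromes of r = [7, 3, 3, 4, 9] (all sums mod 11).
  S_0 = Σ v_i r_i = 8·7 + 3·3 + 9·3 + 8·4 + 5·9 = 169 ≡ 4.
  S_1 = Σ v_i α_i r_i = 8·1·7 + 3·5·3 + 9·3·3 + 8·4·4 + 5·10·9 = 760 ≡ 1.
  α_i^2 mod 11 = [1, 3, 9, 5, 1].
  S_2 = Σ v_i α_i^2 r_i = 8·1·7 + 3·3·3 + 9·9·3 + 8·5·4 + 5·1·9 = 531 ≡ 3.
  S = (4, 1, 3) ≠ 0, so r is not a codeword (an error is present).
Step 3: locate the error. For a single error e at position i, S_ℓ = v_i·e·α_i^ℓ, so α_err = S_1/S_0.
  S_0^{−1} = 4^{−1} = 3 (mod 11), so α_err = 1·3 = 3 ≡ 3 = α_3. Error position i = 3.
  Consistency check: S_2/S_1 = 3·1 = 3 ≡ 3 = α_err ✓ (single-error assumption holds).
Step 4: error magnitude e = S_0/v_3 = S_0·∏_{j≠3}(α_3 − α_j) = 4·5 = 20 ≡ 9 (mod 11).
Step 5: correct position 3: c_3 = r_3 − e = 3 − 9 ≡ 5 (mod 11). Hence c = [7, 3, 5, 4, 9].
  Check: interpolating c through the α_i gives m(x) = 8 + 10·x (degree < 2) with m(α_i) = c_i for every i, so c is indeed a codeword.


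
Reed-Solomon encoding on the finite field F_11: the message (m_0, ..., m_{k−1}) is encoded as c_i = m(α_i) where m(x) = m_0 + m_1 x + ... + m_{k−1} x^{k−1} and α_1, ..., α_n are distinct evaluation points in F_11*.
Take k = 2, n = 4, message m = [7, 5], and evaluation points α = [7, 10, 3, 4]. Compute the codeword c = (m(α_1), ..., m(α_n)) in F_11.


c = [9, 2, 0, 5]

Message polynomial: m(x) = 7 + 5·x (mod 11).
For each evaluation point α_i, compute m(α_i) mod 11:
  α_1 = 7: Horner steps 5 → 9, so m(7) = 9.
  α_2 = 10: Horner steps 5 → 2, so m(10) = 2.
  α_3 = 3: Horner steps 5 → 0, so m(3) = 0.
  α_4 = 4: Horner steps 5 → 5, so m(4) = 5.
Codeword c = [9, 2, 0, 5] ∈ F_11^4.


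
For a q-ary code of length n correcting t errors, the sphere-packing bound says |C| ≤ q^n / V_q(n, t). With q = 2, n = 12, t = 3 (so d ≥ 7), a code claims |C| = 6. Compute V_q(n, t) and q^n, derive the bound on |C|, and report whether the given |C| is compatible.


V_q(n, t) = 299, q^n = 4096, Hamming bound = 13, |C| = 6 ≤ bound (satisfied).

Step 1: Compute V_q(n, t) = Σ_{j=0}^3 C(n, j) (q−1)^j.
  j = 0: C(12,0)·(1)^0 = 1·1 = 1.
  j = 1: C(12,1)·(1)^1 = 12·1 = 12.
  j = 2: C(12,2)·(1)^2 = 66·1 = 66.
  j = 3: C(12,3)·(1)^3 = 220·1 = 220.
  V_q(n, t) = 1 + 12 + 66 + 220 = 299.
Step 2: q^n = 2^12 = 4096.
Step 3: Hamming bound ⌊q^n / V_q(n,t)⌋ = ⌊4096/299⌋ = 13.
Step 4: Compare |C| = 6 to 13: satisfied.
The claimed |C| lies below the Hamming bound.


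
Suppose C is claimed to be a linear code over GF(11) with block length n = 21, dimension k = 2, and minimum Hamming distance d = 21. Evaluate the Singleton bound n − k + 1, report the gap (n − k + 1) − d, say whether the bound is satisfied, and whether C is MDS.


Singleton RHS = n − k + 1 = 20, slack = -1, bound violated (no such code; not MDS).

Singleton bound: d ≤ n − k + 1.
Here n = 21, k = 2, so n − k + 1 = 20.
Given d = 21, check d ≤ 20: NO.
Slack = (n − k + 1) − d = -1.
The slack is negative: d = 21 exceeds n − k + 1 = 20 by 1, so the Singleton bound is violated and no linear [21, 2, 21]_11 code can exist. In particular it is not MDS (MDS requires d = n − k + 1 exactly).
Description: the claimed parameters are [21, 2, 21]_11; such a code would be impossible (violates the Singleton bound).


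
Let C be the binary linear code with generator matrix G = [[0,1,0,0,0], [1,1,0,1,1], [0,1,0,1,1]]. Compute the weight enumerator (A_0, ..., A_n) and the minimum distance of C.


Weight distribution: A_0 = 1, A_1 = 2, A_2 = 2, A_3 = 2, A_4 = 1. Minimum distance d = 1.

Enumerate all 2^3 = 8 messages m ∈ F_2^3.
For each, compute codeword c = mG in F_2^5, then tally its weight.
  m = 000 → c = 00000, weight = 0.
  m = 100 → c = 01000, weight = 1.
  m = 010 → c = 11011, weight = 4.
  m = 110 → c = 10011, weight = 3.
  m = 001 → c = 01011, weight = 3.
  m = 101 → c = 00011, weight = 2.
  m = 011 → c = 10000, weight = 1.
  m = 111 → c = 11000, weight = 2.
Tally weights:
  weight 0: 1 codewords.
  weight 1: 2 codewords.
  weight 2: 2 codewords.
  weight 3: 2 codewords.
  weight 4: 1 codewords.
Minimum distance d = smallest w > 0 with A_w > 0 = 1.
Sanity: Σ A_w = 8 = 2^3 = 8 ✓.


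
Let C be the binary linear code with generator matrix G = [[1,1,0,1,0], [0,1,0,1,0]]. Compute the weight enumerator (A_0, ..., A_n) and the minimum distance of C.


Weight distribution: A_0 = 1, A_1 = 1, A_2 = 1, A_3 = 1. Minimum distance d = 1.

Enumerate all 2^2 = 4 messages m ∈ F_2^2.
For each, compute codeword c = mG in F_2^5, then tally its weight.
  m = 00 → c = 00000, weight = 0.
  m = 10 → c = 11010, weight = 3.
  m = 01 → c = 01010, weight = 2.
  m = 11 → c = 10000, weight = 1.
Tally weights:
  weight 0: 1 codewords.
  weight 1: 1 codewords.
  weight 2: 1 codewords.
  weight 3: 1 codewords.
Minimum distance d = smallest w > 0 with A_w > 0 = 1.
Sanity: Σ A_w = 4 = 2^2 = 4 ✓.


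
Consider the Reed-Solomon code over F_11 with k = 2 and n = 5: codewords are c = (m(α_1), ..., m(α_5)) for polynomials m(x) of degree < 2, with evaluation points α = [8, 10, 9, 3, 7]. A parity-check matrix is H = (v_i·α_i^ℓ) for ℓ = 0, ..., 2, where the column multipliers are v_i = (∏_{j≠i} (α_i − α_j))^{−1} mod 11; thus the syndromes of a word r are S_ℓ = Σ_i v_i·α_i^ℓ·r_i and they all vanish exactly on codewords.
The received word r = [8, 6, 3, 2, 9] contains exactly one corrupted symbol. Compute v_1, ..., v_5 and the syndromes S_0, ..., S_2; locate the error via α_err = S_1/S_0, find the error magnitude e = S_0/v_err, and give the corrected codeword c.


S = (4, 3, 5), error at position 3, error magnitude e = 7, c = [8, 6, 7, 2, 9].

Step 1: column multipliers v_i = (∏_{j≠i}(α_i − α_j))^{−1} mod 11.
  i = 1 (α = 8): (8−10)(8−9)(8−3)(8−7) = (−2)·(−1)·5·1 = 10 ≡ 10, so v_1 = 10^{−1} = 10 (mod 11).
  i = 2 (α = 10): (10−8)(10−9)(10−3)(10−7) = 2·1·7·3 = 42 ≡ 9, so v_2 = 9^{−1} = 5 (mod 11).
  i = 3 (α = 9): (9−8)(9−10)(9−3)(9−7) = 1·(−1)·6·2 = −12 ≡ 10, so v_3 = 10^{−1} = 10 (mod 11).
  i = 4 (α = 3): (3−8)(3−10)(3−9)(3−7) = (−5)·(−7)·(−6)·(−4) = 840 ≡ 4, so v_4 = 4^{−1} = 3 (mod 11).
  i = 5 (α = 7): (7−8)(7−10)(7−9)(7−3) = (−1)·(−3)·(−2)·4 = −24 ≡ 9, so v_5 = 9^{−1} = 5 (mod 11).
  v = [10, 5, 10, 3, 5].
Step 2: syndromes of r = [8, 6, 3, 2, 9] (all sums mod 11).
  S_0 = Σ v_i r_i = 10·8 + 5·6 + 10·3 + 3·2 + 5·9 = 191 ≡ 4.
  S_1 = Σ v_i α_i r_i = 10·8·8 + 5·10·6 + 10·9·3 + 3·3·2 + 5·7·9 = 1543 ≡ 3.
  α_i^2 mod 11 = [9, 1, 4, 9, 5].
  S_2 = Σ v_i α_i^2 r_i = 10·9·8 + 5·1·6 + 10·4·3 + 3·9·2 + 5·5·9 = 1149 ≡ 5.
  S = (4, 3, 5) ≠ 0, so r is not a codeword (an error is present).
Step 3: locate the error. For a single error e at position i, S_ℓ = v_i·e·α_i^ℓ, so α_err = S_1/S_0.
  S_0^{−1} = 4^{−1} = 3 (mod 11), so α_err = 3·3 = 9 ≡ 9 = α_3. Error position i = 3.
  Consistency check: S_2/S_1 = 5·4 = 20 ≡ 9 = α_err ✓ (single-error assumption holds).
Step 4: error magnitude e = S_0/v_3 = S_0·∏_{j≠3}(α_3 − α_j) = 4·10 = 40 ≡ 7 (mod 11).
Step 5: correct position 3: c_3 = r_3 − e = 3 − 7 ≡ 7 (mod 11). Hence c = [8, 6, 7, 2, 9].
  Check: interpolating c through the α_i gives m(x) = 5 + 10·x (degree < 2) with m(α_i) = c_i for every i, so c is indeed a codeword.


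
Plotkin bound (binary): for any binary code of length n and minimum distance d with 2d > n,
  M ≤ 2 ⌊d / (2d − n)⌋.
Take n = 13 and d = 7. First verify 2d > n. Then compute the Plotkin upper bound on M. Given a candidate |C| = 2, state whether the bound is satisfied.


Plotkin bound M ≤ 14; given |C| = 2 ≤ bound (satisfied).

Check applicability: 2d = 14, n = 13.
2d − n = 1 > 0, so Plotkin applies.
Compute d/(2d−n) = 7/1 ≈ 7.0000.
⌊d/(2d−n)⌋ = 7.
Plotkin bound: M ≤ 2·7 = 14.
Given |C| = 2, check: satisfied.
This |C| is below the Plotkin bound.


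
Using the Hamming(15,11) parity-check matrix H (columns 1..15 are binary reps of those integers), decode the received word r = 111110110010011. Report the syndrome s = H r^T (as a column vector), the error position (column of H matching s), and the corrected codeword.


s = (0, 1, 0, 0)^T, error position = 4, corrected codeword c = 111010110010011

Compute s = H r^T mod 2 one row at a time:
  s_1 = 1 + 0 + 0 + 1 + 0 + 0 + 1 + 1 = 4 ≡ 0 (mod 2).
  s_2 = 1 + 1 + 0 + 1 + 0 + 0 + 1 + 1 = 5 ≡ 1 (mod 2).
  s_3 = 1 + 1 + 0 + 1 + 0 + 1 + 1 + 1 = 6 ≡ 0 (mod 2).
  s_4 = 1 + 1 + 1 + 1 + 0 + 1 + 0 + 1 = 6 ≡ 0 (mod 2).
s = (0, 1, 0, 0)^T — this equals column 4 of H (binary 0100), so error is at position 4.
Correct: flip bit 4 of r = 111110110010011 to get c = 111010110010011.


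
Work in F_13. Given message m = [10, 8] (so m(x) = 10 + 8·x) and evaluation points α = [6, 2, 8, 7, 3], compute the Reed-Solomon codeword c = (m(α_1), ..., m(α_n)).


c = [6, 0, 9, 1, 8]

Message polynomial: m(x) = 10 + 8·x (mod 13).
For each evaluation point α_i, compute m(α_i) mod 13:
  α_1 = 6: Horner steps 8 → 6, so m(6) = 6.
  α_2 = 2: Horner steps 8 → 0, so m(2) = 0.
  α_3 = 8: Horner steps 8 → 9, so m(8) = 9.
  α_4 = 7: Horner steps 8 → 1, so m(7) = 1.
  α_5 = 3: Horner steps 8 → 8, so m(3) = 8.
Codeword c = [6, 0, 9, 1, 8] ∈ F_13^5.


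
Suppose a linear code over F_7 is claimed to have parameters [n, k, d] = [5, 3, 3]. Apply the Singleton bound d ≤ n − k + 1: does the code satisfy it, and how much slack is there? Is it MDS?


Singleton RHS = n − k + 1 = 3, slack = 0, bound satisfied, MDS.

Singleton bound: d ≤ n − k + 1.
Here n = 5, k = 3, so n − k + 1 = 3.
Given d = 3, check d ≤ 3: YES.
Slack = (n − k + 1) − d = 0.
The code is MDS (slack = 0).
Description: the claimed parameters are [5, 3, 3]_7; such a code would be MDS (meets Singleton bound).


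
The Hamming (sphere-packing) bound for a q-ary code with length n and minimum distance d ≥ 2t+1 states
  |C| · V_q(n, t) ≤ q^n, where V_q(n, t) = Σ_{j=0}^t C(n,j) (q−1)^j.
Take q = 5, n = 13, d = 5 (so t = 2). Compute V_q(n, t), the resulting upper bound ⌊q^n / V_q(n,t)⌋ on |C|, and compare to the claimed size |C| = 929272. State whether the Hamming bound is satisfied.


V_q(n, t) = 1301, q^n = 1220703125, Hamming bound = 938280, |C| = 929272 ≤ bound (satisfied).

Step 1: Compute V_q(n, t) = Σ_{j=0}^2 C(n, j) (q−1)^j.
  j = 0: C(13,0)·(4)^0 = 1·1 = 1.
  j = 1: C(13,1)·(4)^1 = 13·4 = 52.
  j = 2: C(13,2)·(4)^2 = 78·16 = 1248.
  V_q(n, t) = 1 + 52 + 1248 = 1301.
Step 2: q^n = 5^13 = 1220703125.
Step 3: Hamming bound ⌊q^n / V_q(n,t)⌋ = ⌊1220703125/1301⌋ = 938280.
Step 4: Compare |C| = 929272 to 938280: satisfied.
The claimed |C| lies below the Hamming bound.


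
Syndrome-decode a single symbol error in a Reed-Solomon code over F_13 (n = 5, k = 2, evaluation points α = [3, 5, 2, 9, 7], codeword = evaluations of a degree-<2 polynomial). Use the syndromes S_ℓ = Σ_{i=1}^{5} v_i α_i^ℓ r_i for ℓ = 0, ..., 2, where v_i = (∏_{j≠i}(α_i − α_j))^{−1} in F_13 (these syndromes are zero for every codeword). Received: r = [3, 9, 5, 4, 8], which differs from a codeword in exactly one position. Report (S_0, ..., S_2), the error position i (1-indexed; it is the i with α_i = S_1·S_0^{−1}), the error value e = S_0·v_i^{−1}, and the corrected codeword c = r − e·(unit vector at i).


S = (4, 7, 9), error at position 2, error magnitude e = 10, c = [3, 12, 5, 4, 8].

Step 1: column multipliers v_i = (∏_{j≠i}(α_i − α_j))^{−1} mod 13.
  i = 1 (α = 3): (3−5)(3−2)(3−9)(3−7) = (−2)·1·(−6)·(−4) = −48 ≡ 4, so v_1 = 4^{−1} = 10 (mod 13).
  i = 2 (α = 5): (5−3)(5−2)(5−9)(5−7) = 2·3·(−4)·(−2) = 48 ≡ 9, so v_2 = 9^{−1} = 3 (mod 13).
  i = 3 (α = 2): (2−3)(2−5)(2−9)(2−7) = (−1)·(−3)·(−7)·(−5) = 105 ≡ 1, so v_3 = 1^{−1} = 1 (mod 13).
  i = 4 (α = 9): (9−3)(9−5)(9−2)(9−7) = 6·4·7·2 = 336 ≡ 11, so v_4 = 11^{−1} = 6 (mod 13).
  i = 5 (α = 7): (7−3)(7−5)(7−2)(7−9) = 4·2·5·(−2) = −80 ≡ 11, so v_5 = 11^{−1} = 6 (mod 13).
  v = [10, 3, 1, 6, 6].
Step 2: syndromes of r = [3, 9, 5, 4, 8] (all sums mod 13).
  S_0 = Σ v_i r_i = 10·3 + 3·9 + 1·5 + 6·4 + 6·8 = 134 ≡ 4.
  S_1 = Σ v_i α_i r_i = 10·3·3 + 3·5·9 + 1·2·5 + 6·9·4 + 6·7·8 = 787 ≡ 7.
  α_i^2 mod 13 = [9, 12, 4, 3, 10].
  S_2 = Σ v_i α_i^2 r_i = 10·9·3 + 3·12·9 + 1·4·5 + 6·3·4 + 6·10·8 = 1166 ≡ 9.
  S = (4, 7, 9) ≠ 0, so r is not a codeword (an error is present).
Step 3: locate the error. For a single error e at position i, S_ℓ = v_i·e·α_i^ℓ, so α_err = S_1/S_0.
  S_0^{−1} = 4^{−1} = 10 (mod 13), so α_err = 7·10 = 70 ≡ 5 = α_2. Error position i = 2.
  Consistency check: S_2/S_1 = 9·2 = 18 ≡ 5 = α_err ✓ (single-error assumption holds).
Step 4: error magnitude e = S_0/v_2 = S_0·∏_{j≠2}(α_2 − α_j) = 4·9 = 36 ≡ 10 (mod 13).
Step 5: correct position 2: c_2 = r_2 − e = 9 − 10 ≡ 12 (mod 13). Hence c = [3, 12, 5, 4, 8].
  Check: interpolating c through the α_i gives m(x) = 9 + 11·x (degree < 2) with m(α_i) = c_i for every i, so c is indeed a codeword.


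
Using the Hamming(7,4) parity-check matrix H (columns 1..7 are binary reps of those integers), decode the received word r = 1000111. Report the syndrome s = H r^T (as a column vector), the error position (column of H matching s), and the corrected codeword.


s = (1, 0, 1)^T, error position = 5, corrected codeword c = 1000011

Compute s = H r^T mod 2 one row at a time:
  s_1 = 0 + 1 + 1 + 1 = 3 ≡ 1 (mod 2).
  s_2 = 0 + 0 + 1 + 1 = 2 ≡ 0 (mod 2).
  s_3 = 1 + 0 + 1 + 1 = 3 ≡ 1 (mod 2).
s = (1, 0, 1)^T — this equals column 5 of H (binary 101), so error is at position 5.
Correct: flip bit 5 of r = 1000111 to get c = 1000011.


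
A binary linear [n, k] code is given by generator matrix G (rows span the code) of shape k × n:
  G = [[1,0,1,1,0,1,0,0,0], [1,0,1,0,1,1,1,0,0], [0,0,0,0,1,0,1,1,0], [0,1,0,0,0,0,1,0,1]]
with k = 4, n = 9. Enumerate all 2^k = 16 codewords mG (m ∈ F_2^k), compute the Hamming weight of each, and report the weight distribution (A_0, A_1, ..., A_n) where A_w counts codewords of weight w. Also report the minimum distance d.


Weight distribution: A_0 = 1, A_2 = 1, A_3 = 3, A_4 = 4, A_5 = 2, A_6 = 1, A_7 = 3, A_8 = 1. Minimum distance d = 2.

Enumerate all 2^4 = 16 messages m ∈ F_2^4.
For each, compute codeword c = mG in F_2^9, then tally its weight.
  m = 0000 → c = 000000000, weight = 0.
  m = 1000 → c = 101101000, weight = 4.
  m = 0100 → c = 101011100, weight = 5.
  m = 1100 → c = 000110100, weight = 3.
  m = 0010 → c = 000010110, weight = 3.
  m = 1010 → c = 101111110, weight = 7.
  m = 0110 → c = 101001010, weight = 4.
  m = 1110 → c = 000100010, weight = 2.
  m = 0001 → c = 010000101, weight = 3.
  m = 1001 → c = 111101101, weight = 7.
  m = 0101 → c = 111011001, weight = 6.
  m = 1101 → c = 010110001, weight = 4.
  m = 0011 → c = 010010011, weight = 4.
  m = 1011 → c = 111111011, weight = 8.
  m = 0111 → c = 111001111, weight = 7.
  m = 1111 → c = 010100111, weight = 5.
Tally weights:
  weight 0: 1 codewords.
  weight 2: 1 codewords.
  weight 3: 3 codewords.
  weight 4: 4 codewords.
  weight 5: 2 codewords.
  weight 6: 1 codewords.
  weight 7: 3 codewords.
  weight 8: 1 codewords.
Minimum distance d = smallest w > 0 with A_w > 0 = 2.
Sanity: Σ A_w = 16 = 2^4 = 16 ✓.


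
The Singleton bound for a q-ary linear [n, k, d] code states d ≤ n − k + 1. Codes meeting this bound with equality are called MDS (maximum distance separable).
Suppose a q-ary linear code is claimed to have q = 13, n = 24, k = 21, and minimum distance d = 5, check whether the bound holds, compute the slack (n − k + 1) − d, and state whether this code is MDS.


Singleton RHS = n − k + 1 = 4, slack = -1, bound violated (no such code; not MDS).

Singleton bound: d ≤ n − k + 1.
Here n = 24, k = 21, so n − k + 1 = 4.
Given d = 5, check d ≤ 4: NO.
Slack = (n − k + 1) − d = -1.
The slack is negative: d = 5 exceeds n − k + 1 = 4 by 1, so the Singleton bound is violated and no linear [24, 21, 5]_13 code can exist. In particular it is not MDS (MDS requires d = n − k + 1 exactly).
Description: the claimed parameters are [24, 21, 5]_13; such a code would be impossible (violates the Singleton bound).


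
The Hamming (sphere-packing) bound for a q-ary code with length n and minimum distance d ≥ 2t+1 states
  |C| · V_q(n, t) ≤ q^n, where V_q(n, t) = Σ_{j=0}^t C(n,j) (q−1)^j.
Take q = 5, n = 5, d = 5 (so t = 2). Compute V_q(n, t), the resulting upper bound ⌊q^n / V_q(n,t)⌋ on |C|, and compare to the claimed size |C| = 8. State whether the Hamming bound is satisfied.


V_q(n, t) = 181, q^n = 3125, Hamming bound = 17, |C| = 8 ≤ bound (satisfied).

Step 1: Compute V_q(n, t) = Σ_{j=0}^2 C(n, j) (q−1)^j.
  j = 0: C(5,0)·(4)^0 = 1·1 = 1.
  j = 1: C(5,1)·(4)^1 = 5·4 = 20.
  j = 2: C(5,2)·(4)^2 = 10·16 = 160.
  V_q(n, t) = 1 + 20 + 160 = 181.
Step 2: q^n = 5^5 = 3125.
Step 3: Hamming bound ⌊q^n / V_q(n,t)⌋ = ⌊3125/181⌋ = 17.
Step 4: Compare |C| = 8 to 17: satisfied.
The claimed |C| lies below the Hamming bound.


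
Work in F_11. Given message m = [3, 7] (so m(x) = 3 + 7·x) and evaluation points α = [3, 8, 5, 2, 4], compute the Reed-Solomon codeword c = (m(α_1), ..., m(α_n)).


c = [2, 4, 5, 6, 9]

Message polynomial: m(x) = 3 + 7·x (mod 11).
For each evaluation point α_i, compute m(α_i) mod 11:
  α_1 = 3: Horner steps 7 → 2, so m(3) = 2.
  α_2 = 8: Horner steps 7 → 4, so m(8) = 4.
  α_3 = 5: Horner steps 7 → 5, so m(5) = 5.
  α_4 = 2: Horner steps 7 → 6, so m(2) = 6.
  α_5 = 4: Horner steps 7 → 9, so m(4) = 9.
Codeword c = [2, 4, 5, 6, 9] ∈ F_11^5.


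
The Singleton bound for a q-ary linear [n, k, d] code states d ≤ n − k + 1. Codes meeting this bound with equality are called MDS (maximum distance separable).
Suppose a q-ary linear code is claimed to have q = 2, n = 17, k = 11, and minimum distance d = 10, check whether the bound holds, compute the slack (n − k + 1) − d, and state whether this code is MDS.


Singleton RHS = n − k + 1 = 7, slack = -3, bound violated (no such code; not MDS).

Singleton bound: d ≤ n − k + 1.
Here n = 17, k = 11, so n − k + 1 = 7.
Given d = 10, check d ≤ 7: NO.
Slack = (n − k + 1) − d = -3.
The slack is negative: d = 10 exceeds n − k + 1 = 7 by 3, so the Singleton bound is violated and no linear [17, 11, 10]_2 code can exist. In particular it is not MDS (MDS requires d = n − k + 1 exactly).
Description: the claimed parameters are [17, 11, 10]_2; such a code would be impossible (violates the Singleton bound).


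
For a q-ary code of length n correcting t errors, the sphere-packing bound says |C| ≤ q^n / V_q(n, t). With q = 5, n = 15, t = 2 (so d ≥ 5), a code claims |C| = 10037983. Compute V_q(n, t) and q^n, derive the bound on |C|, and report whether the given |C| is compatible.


V_q(n, t) = 1741, q^n = 30517578125, Hamming bound = 17528764, |C| = 10037983 ≤ bound (satisfied).

Step 1: Compute V_q(n, t) = Σ_{j=0}^2 C(n, j) (q−1)^j.
  j = 0: C(15,0)·(4)^0 = 1·1 = 1.
  j = 1: C(15,1)·(4)^1 = 15·4 = 60.
  j = 2: C(15,2)·(4)^2 = 105·16 = 1680.
  V_q(n, t) = 1 + 60 + 1680 = 1741.
Step 2: q^n = 5^15 = 30517578125.
Step 3: Hamming bound ⌊q^n / V_q(n,t)⌋ = ⌊30517578125/1741⌋ = 17528764.
Step 4: Compare |C| = 10037983 to 17528764: satisfied.
The claimed |C| lies below the Hamming bound.


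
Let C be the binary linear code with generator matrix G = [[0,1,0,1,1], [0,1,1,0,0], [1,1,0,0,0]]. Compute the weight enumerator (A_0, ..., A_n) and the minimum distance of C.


Weight distribution: A_0 = 1, A_2 = 3, A_3 = 3, A_5 = 1. Minimum distance d = 2.

Enumerate all 2^3 = 8 messages m ∈ F_2^3.
For each, compute codeword c = mG in F_2^5, then tally its weight.
  m = 000 → c = 00000, weight = 0.
  m = 100 → c = 01011, weight = 3.
  m = 010 → c = 01100, weight = 2.
  m = 110 → c = 00111, weight = 3.
  m = 001 → c = 11000, weight = 2.
  m = 101 → c = 10011, weight = 3.
  m = 011 → c = 10100, weight = 2.
  m = 111 → c = 11111, weight = 5.
Tally weights:
  weight 0: 1 codewords.
  weight 2: 3 codewords.
  weight 3: 3 codewords.
  weight 5: 1 codewords.
Minimum distance d = smallest w > 0 with A_w > 0 = 2.
Sanity: Σ A_w = 8 = 2^3 = 8 ✓.


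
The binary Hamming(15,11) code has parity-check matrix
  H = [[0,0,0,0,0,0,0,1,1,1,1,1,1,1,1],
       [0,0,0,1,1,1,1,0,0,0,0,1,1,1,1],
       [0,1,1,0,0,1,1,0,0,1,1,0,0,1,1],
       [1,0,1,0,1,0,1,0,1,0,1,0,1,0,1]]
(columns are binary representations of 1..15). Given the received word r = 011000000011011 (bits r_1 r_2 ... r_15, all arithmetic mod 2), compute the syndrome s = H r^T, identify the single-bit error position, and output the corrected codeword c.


s = (0, 1, 1, 1)^T, error position = 7, corrected codeword c = 011000100011011

Compute s = H r^T mod 2 one row at a time:
  s_1 = 0 + 0 + 0 + 1 + 1 + 0 + 1 + 1 = 4 ≡ 0 (mod 2).
  s_2 = 0 + 0 + 0 + 0 + 1 + 0 + 1 + 1 = 3 ≡ 1 (mod 2).
  s_3 = 1 + 1 + 0 + 0 + 0 + 1 + 1 + 1 = 5 ≡ 1 (mod 2).
  s_4 = 0 + 1 + 0 + 0 + 0 + 1 + 0 + 1 = 3 ≡ 1 (mod 2).
s = (0, 1, 1, 1)^T — this equals column 7 of H (binary 0111), so error is at position 7.
Correct: flip bit 7 of r = 011000000011011 to get c = 011000100011011.


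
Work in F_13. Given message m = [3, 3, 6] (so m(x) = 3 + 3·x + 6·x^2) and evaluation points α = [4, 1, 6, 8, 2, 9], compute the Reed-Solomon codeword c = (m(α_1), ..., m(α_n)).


c = [7, 12, 3, 8, 7, 9]

Message polynomial: m(x) = 3 + 3·x + 6·x^2 (mod 13).
For each evaluation point α_i, compute m(α_i) mod 13:
  α_1 = 4: Horner steps 6 → 1 → 7, so m(4) = 7.
  α_2 = 1: Horner steps 6 → 9 → 12, so m(1) = 12.
  α_3 = 6: Horner steps 6 → 0 → 3, so m(6) = 3.
  α_4 = 8: Horner steps 6 → 12 → 8, so m(8) = 8.
  α_5 = 2: Horner steps 6 → 2 → 7, so m(2) = 7.
  α_6 = 9: Horner steps 6 → 5 → 9, so m(9) = 9.
Codeword c = [7, 12, 3, 8, 7, 9] ∈ F_13^6.


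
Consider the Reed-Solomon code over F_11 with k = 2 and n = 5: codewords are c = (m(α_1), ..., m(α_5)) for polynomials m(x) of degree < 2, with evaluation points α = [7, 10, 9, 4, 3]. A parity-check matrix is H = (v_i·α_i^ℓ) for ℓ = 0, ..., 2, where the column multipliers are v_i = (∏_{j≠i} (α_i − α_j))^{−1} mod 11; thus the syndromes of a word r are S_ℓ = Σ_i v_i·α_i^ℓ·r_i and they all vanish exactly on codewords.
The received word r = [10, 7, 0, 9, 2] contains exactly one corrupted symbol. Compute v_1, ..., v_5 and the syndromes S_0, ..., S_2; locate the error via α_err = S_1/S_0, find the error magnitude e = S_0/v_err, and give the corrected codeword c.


S = (4, 6, 9), error at position 1, error magnitude e = 2, c = [8, 7, 0, 9, 2].

Step 1: column multipliers v_i = (∏_{j≠i}(α_i − α_j))^{−1} mod 11.
  i = 1 (α = 7): (7−10)(7−9)(7−4)(7−3) = (−3)·(−2)·3·4 = 72 ≡ 6, so v_1 = 6^{−1} = 2 (mod 11).
  i = 2 (α = 10): (10−7)(10−9)(10−4)(10−3) = 3·1·6·7 = 126 ≡ 5, so v_2 = 5^{−1} = 9 (mod 11).
  i = 3 (α = 9): (9−7)(9−10)(9−4)(9−3) = 2·(−1)·5·6 = −60 ≡ 6, so v_3 = 6^{−1} = 2 (mod 11).
  i = 4 (α = 4): (4−7)(4−10)(4−9)(4−3) = (−3)·(−6)·(−5)·1 = −90 ≡ 9, so v_4 = 9^{−1} = 5 (mod 11).
  i = 5 (α = 3): (3−7)(3−10)(3−9)(3−4) = (−4)·(−7)·(−6)·(−1) = 168 ≡ 3, so v_5 = 3^{−1} = 4 (mod 11).
  v = [2, 9, 2, 5, 4].
Step 2: syndromes of r = [10, 7, 0, 9, 2] (all sums mod 11).
  S_0 = Σ v_i r_i = 2·10 + 9·7 + 2·0 + 5·9 + 4·2 = 136 ≡ 4.
  S_1 = Σ v_i α_i r_i = 2·7·10 + 9·10·7 + 2·9·0 + 5·4·9 + 4·3·2 = 974 ≡ 6.
  α_i^2 mod 11 = [5, 1, 4, 5, 9].
  S_2 = Σ v_i α_i^2 r_i = 2·5·10 + 9·1·7 + 2·4·0 + 5·5·9 + 4·9·2 = 460 ≡ 9.
  S = (4, 6, 9) ≠ 0, so r is not a codeword (an error is present).
Step 3: locate the error. For a single error e at position i, S_ℓ = v_i·e·α_i^ℓ, so α_err = S_1/S_0.
  S_0^{−1} = 4^{−1} = 3 (mod 11), so α_err = 6·3 = 18 ≡ 7 = α_1. Error position i = 1.
  Consistency check: S_2/S_1 = 9·2 = 18 ≡ 7 = α_err ✓ (single-error assumption holds).
Step 4: error magnitude e = S_0/v_1 = S_0·∏_{j≠1}(α_1 − α_j) = 4·6 = 24 ≡ 2 (mod 11).
Step 5: correct position 1: c_1 = r_1 − e = 10 − 2 ≡ 8 (mod 11). Hence c = [8, 7, 0, 9, 2].
  Check: interpolating c through the α_i gives m(x) = 3 + 7·x (degree < 2) with m(α_i) = c_i for every i, so c is indeed a codeword.


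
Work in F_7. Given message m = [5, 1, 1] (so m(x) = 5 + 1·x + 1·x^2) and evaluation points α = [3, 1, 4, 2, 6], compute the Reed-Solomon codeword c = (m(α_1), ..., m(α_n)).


c = [3, 0, 4, 4, 5]

Message polynomial: m(x) = 5 + 1·x + 1·x^2 (mod 7).
For each evaluation point α_i, compute m(α_i) mod 7:
  α_1 = 3: Horner steps 1 → 4 → 3, so m(3) = 3.
  α_2 = 1: Horner steps 1 → 2 → 0, so m(1) = 0.
  α_3 = 4: Horner steps 1 → 5 → 4, so m(4) = 4.
  α_4 = 2: Horner steps 1 → 3 → 4, so m(2) = 4.
  α_5 = 6: Horner steps 1 → 0 → 5, so m(6) = 5.
Codeword c = [3, 0, 4, 4, 5] ∈ F_7^5.


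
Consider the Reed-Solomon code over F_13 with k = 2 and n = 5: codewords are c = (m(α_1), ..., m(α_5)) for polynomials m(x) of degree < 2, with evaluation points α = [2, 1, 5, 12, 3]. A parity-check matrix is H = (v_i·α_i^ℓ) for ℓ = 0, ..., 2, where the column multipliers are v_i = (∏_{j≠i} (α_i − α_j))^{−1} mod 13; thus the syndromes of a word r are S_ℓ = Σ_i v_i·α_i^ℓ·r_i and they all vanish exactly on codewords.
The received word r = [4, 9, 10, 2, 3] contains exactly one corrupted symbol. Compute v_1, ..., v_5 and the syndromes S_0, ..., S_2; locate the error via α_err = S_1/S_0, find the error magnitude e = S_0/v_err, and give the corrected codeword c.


S = (7, 1, 2), error at position 1, error magnitude e = 11, c = [6, 9, 10, 2, 3].

Step 1: column multipliers v_i = (∏_{j≠i}(α_i − α_j))^{−1} mod 13.
  i = 1 (α = 2): (2−1)(2−5)(2−12)(2−3) = 1·(−3)·(−10)·(−1) = −30 ≡ 9, so v_1 = 9^{−1} = 3 (mod 13).
  i = 2 (α = 1): (1−2)(1−5)(1−12)(1−3) = (−1)·(−4)·(−11)·(−2) = 88 ≡ 10, so v_2 = 10^{−1} = 4 (mod 13).
  i = 3 (α = 5): (5−2)(5−1)(5−12)(5−3) = 3·4·(−7)·2 = −168 ≡ 1, so v_3 = 1^{−1} = 1 (mod 13).
  i = 4 (α = 12): (12−2)(12−1)(12−5)(12−3) = 10·11·7·9 = 6930 ≡ 1, so v_4 = 1^{−1} = 1 (mod 13).
  i = 5 (α = 3): (3−2)(3−1)(3−5)(3−12) = 1·2·(−2)·(−9) = 36 ≡ 10, so v_5 = 10^{−1} = 4 (mod 13).
  v = [3, 4, 1, 1, 4].
Step 2: syndromes of r = [4, 9, 10, 2, 3] (all sums mod 13).
  S_0 = Σ v_i r_i = 3·4 + 4·9 + 1·10 + 1·2 + 4·3 = 72 ≡ 7.
  S_1 = Σ v_i α_i r_i = 3·2·4 + 4·1·9 + 1·5·10 + 1·12·2 + 4·3·3 = 170 ≡ 1.
  α_i^2 mod 13 = [4, 1, 12, 1, 9].
  S_2 = Σ v_i α_i^2 r_i = 3·4·4 + 4·1·9 + 1·12·10 + 1·1·2 + 4·9·3 = 314 ≡ 2.
  S = (7, 1, 2) ≠ 0, so r is not a codeword (an error is present).
Step 3: locate the error. For a single error e at position i, S_ℓ = v_i·e·α_i^ℓ, so α_err = S_1/S_0.
  S_0^{−1} = 7^{−1} = 2 (mod 13), so α_err = 1·2 = 2 ≡ 2 = α_1. Error position i = 1.
  Consistency check: S_2/S_1 = 2·1 = 2 ≡ 2 = α_err ✓ (single-error assumption holds).
Step 4: error magnitude e = S_0/v_1 = S_0·∏_{j≠1}(α_1 − α_j) = 7·9 = 63 ≡ 11 (mod 13).
Step 5: correct position 1: c_1 = r_1 − e = 4 − 11 ≡ 6 (mod 13). Hence c = [6, 9, 10, 2, 3].
  Check: interpolating c through the α_i gives m(x) = 12 + 10·x (degree < 2) with m(α_i) = c_i for every i, so c is indeed a codeword.


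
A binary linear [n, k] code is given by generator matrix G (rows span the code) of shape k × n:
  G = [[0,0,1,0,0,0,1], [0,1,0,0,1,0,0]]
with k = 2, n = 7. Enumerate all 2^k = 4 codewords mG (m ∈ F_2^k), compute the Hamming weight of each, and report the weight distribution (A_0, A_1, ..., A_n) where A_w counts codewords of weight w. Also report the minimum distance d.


Weight distribution: A_0 = 1, A_2 = 2, A_4 = 1. Minimum distance d = 2.

Enumerate all 2^2 = 4 messages m ∈ F_2^2.
For each, compute codeword c = mG in F_2^7, then tally its weight.
  m = 00 → c = 0000000, weight = 0.
  m = 10 → c = 0010001, weight = 2.
  m = 01 → c = 0100100, weight = 2.
  m = 11 → c = 0110101, weight = 4.
Tally weights:
  weight 0: 1 codewords.
  weight 2: 2 codewords.
  weight 4: 1 codewords.
Minimum distance d = smallest w > 0 with A_w > 0 = 2.
Sanity: Σ A_w = 4 = 2^2 = 4 ✓.


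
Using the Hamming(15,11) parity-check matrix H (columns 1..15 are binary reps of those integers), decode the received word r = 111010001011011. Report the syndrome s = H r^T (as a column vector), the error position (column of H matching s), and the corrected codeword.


s = (1, 0, 1, 0)^T, error position = 10, corrected codeword c = 111010001111011

Compute s = H r^T mod 2 one row at a time:
  s_1 = 0 + 1 + 0 + 1 + 1 + 0 + 1 + 1 = 5 ≡ 1 (mod 2).
  s_2 = 0 + 1 + 0 + 0 + 1 + 0 + 1 + 1 = 4 ≡ 0 (mod 2).
  s_3 = 1 + 1 + 0 + 0 + 0 + 1 + 1 + 1 = 5 ≡ 1 (mod 2).
  s_4 = 1 + 1 + 1 + 0 + 1 + 1 + 0 + 1 = 6 ≡ 0 (mod 2).
s = (1, 0, 1, 0)^T — this equals column 10 of H (binary 1010), so error is at position 10.
Correct: flip bit 10 of r = 111010001011011 to get c = 111010001111011.


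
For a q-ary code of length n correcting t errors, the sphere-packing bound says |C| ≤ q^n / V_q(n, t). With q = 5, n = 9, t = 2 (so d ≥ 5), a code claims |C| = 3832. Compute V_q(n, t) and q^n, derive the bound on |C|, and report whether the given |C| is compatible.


V_q(n, t) = 613, q^n = 1953125, Hamming bound = 3186, |C| = 3832 > bound (violated).

Step 1: Compute V_q(n, t) = Σ_{j=0}^2 C(n, j) (q−1)^j.
  j = 0: C(9,0)·(4)^0 = 1·1 = 1.
  j = 1: C(9,1)·(4)^1 = 9·4 = 36.
  j = 2: C(9,2)·(4)^2 = 36·16 = 576.
  V_q(n, t) = 1 + 36 + 576 = 613.
Step 2: q^n = 5^9 = 1953125.
Step 3: Hamming bound ⌊q^n / V_q(n,t)⌋ = ⌊1953125/613⌋ = 3186.
Step 4: Compare |C| = 3832 to 3186: violated.
The claimed |C| lies above the Hamming bound, so no 5-ary code of length 9 with d ≥ 5 can have 3832 codewords.


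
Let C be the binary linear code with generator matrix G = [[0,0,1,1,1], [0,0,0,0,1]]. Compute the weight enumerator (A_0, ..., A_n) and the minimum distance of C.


Weight distribution: A_0 = 1, A_1 = 1, A_2 = 1, A_3 = 1. Minimum distance d = 1.

Enumerate all 2^2 = 4 messages m ∈ F_2^2.
For each, compute codeword c = mG in F_2^5, then tally its weight.
  m = 00 → c = 00000, weight = 0.
  m = 10 → c = 00111, weight = 3.
  m = 01 → c = 00001, weight = 1.
  m = 11 → c = 00110, weight = 2.
Tally weights:
  weight 0: 1 codewords.
  weight 1: 1 codewords.
  weight 2: 1 codewords.
  weight 3: 1 codewords.
Minimum distance d = smallest w > 0 with A_w > 0 = 1.
Sanity: Σ A_w = 4 = 2^2 = 4 ✓.


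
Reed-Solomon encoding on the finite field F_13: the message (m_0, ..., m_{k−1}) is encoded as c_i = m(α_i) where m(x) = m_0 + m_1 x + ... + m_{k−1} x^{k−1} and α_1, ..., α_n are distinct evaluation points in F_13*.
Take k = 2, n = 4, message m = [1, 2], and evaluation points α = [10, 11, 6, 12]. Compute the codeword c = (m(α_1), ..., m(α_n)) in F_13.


c = [8, 10, 0, 12]

Message polynomial: m(x) = 1 + 2·x (mod 13).
For each evaluation point α_i, compute m(α_i) mod 13:
  α_1 = 10: Horner steps 2 → 8, so m(10) = 8.
  α_2 = 11: Horner steps 2 → 10, so m(11) = 10.
  α_3 = 6: Horner steps 2 → 0, so m(6) = 0.
  α_4 = 12: Horner steps 2 → 12, so m(12) = 12.
Codeword c = [8, 10, 0, 12] ∈ F_13^4.


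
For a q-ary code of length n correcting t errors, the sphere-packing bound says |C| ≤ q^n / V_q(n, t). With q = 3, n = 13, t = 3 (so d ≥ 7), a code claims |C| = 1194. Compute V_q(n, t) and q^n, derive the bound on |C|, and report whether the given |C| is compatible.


V_q(n, t) = 2627, q^n = 1594323, Hamming bound = 606, |C| = 1194 > bound (violated).

Step 1: Compute V_q(n, t) = Σ_{j=0}^3 C(n, j) (q−1)^j.
  j = 0: C(13,0)·(2)^0 = 1·1 = 1.
  j = 1: C(13,1)·(2)^1 = 13·2 = 26.
  j = 2: C(13,2)·(2)^2 = 78·4 = 312.
  j = 3: C(13,3)·(2)^3 = 286·8 = 2288.
  V_q(n, t) = 1 + 26 + 312 + 2288 = 2627.
Step 2: q^n = 3^13 = 1594323.
Step 3: Hamming bound ⌊q^n / V_q(n,t)⌋ = ⌊1594323/2627⌋ = 606.
Step 4: Compare |C| = 1194 to 606: violated.
The claimed |C| lies above the Hamming bound, so no 3-ary code of length 13 with d ≥ 7 can have 1194 codewords.


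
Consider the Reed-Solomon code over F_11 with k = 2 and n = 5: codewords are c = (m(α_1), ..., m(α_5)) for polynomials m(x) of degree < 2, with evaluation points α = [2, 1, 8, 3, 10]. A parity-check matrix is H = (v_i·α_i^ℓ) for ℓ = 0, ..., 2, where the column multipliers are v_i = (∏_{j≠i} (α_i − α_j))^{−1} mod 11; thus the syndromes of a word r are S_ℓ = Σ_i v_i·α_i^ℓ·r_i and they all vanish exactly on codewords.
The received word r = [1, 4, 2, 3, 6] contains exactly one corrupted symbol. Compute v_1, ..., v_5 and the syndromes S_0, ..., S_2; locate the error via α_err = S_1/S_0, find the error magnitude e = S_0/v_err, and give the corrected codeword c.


S = (1, 1, 1), error at position 2, error magnitude e = 5, c = [1, 10, 2, 3, 6].

Step 1: column multipliers v_i = (∏_{j≠i}(α_i − α_j))^{−1} mod 11.
  i = 1 (α = 2): (2−1)(2−8)(2−3)(2−10) = 1·(−6)·(−1)·(−8) = −48 ≡ 7, so v_1 = 7^{−1} = 8 (mod 11).
  i = 2 (α = 1): (1−2)(1−8)(1−3)(1−10) = (−1)·(−7)·(−2)·(−9) = 126 ≡ 5, so v_2 = 5^{−1} = 9 (mod 11).
  i = 3 (α = 8): (8−2)(8−1)(8−3)(8−10) = 6·7·5·(−2) = −420 ≡ 9, so v_3 = 9^{−1} = 5 (mod 11).
  i = 4 (α = 3): (3−2)(3−1)(3−8)(3−10) = 1·2·(−5)·(−7) = 70 ≡ 4, so v_4 = 4^{−1} = 3 (mod 11).
  i = 5 (α = 10): (10−2)(10−1)(10−8)(10−3) = 8·9·2·7 = 1008 ≡ 7, so v_5 = 7^{−1} = 8 (mod 11).
  v = [8, 9, 5, 3, 8].
Step 2: syndromes of r = [1, 4, 2, 3, 6] (all sums mod 11).
  S_0 = Σ v_i r_i = 8·1 + 9·4 + 5·2 + 3·3 + 8·6 = 111 ≡ 1.
  S_1 = Σ v_i α_i r_i = 8·2·1 + 9·1·4 + 5·8·2 + 3·3·3 + 8·10·6 = 639 ≡ 1.
  α_i^2 mod 11 = [4, 1, 9, 9, 1].
  S_2 = Σ v_i α_i^2 r_i = 8·4·1 + 9·1·4 + 5·9·2 + 3·9·3 + 8·1·6 = 287 ≡ 1.
  S = (1, 1, 1) ≠ 0, so r is not a codeword (an error is present).
Step 3: locate the error. For a single error e at position i, S_ℓ = v_i·e·α_i^ℓ, so α_err = S_1/S_0.
  S_0^{−1} = 1^{−1} = 1 (mod 11), so α_err = 1·1 = 1 ≡ 1 = α_2. Error position i = 2.
  Consistency check: S_2/S_1 = 1·1 = 1 ≡ 1 = α_err ✓ (single-error assumption holds).
Step 4: error magnitude e = S_0/v_2 = S_0·∏_{j≠2}(α_2 − α_j) = 1·5 = 5 ≡ 5 (mod 11).
Step 5: correct position 2: c_2 = r_2 − e = 4 − 5 ≡ 10 (mod 11). Hence c = [1, 10, 2, 3, 6].
  Check: interpolating c through the α_i gives m(x) = 8 + 2·x (degree < 2) with m(α_i) = c_i for every i, so c is indeed a codeword.


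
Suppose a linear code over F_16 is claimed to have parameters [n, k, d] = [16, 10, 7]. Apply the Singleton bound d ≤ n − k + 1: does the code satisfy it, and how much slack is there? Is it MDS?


Singleton RHS = n − k + 1 = 7, slack = 0, bound satisfied, MDS.

Singleton bound: d ≤ n − k + 1.
Here n = 16, k = 10, so n − k + 1 = 7.
Given d = 7, check d ≤ 7: YES.
Slack = (n − k + 1) − d = 0.
The code is MDS (slack = 0).
Description: the claimed parameters are [16, 10, 7]_16; such a code would be MDS (meets Singleton bound).


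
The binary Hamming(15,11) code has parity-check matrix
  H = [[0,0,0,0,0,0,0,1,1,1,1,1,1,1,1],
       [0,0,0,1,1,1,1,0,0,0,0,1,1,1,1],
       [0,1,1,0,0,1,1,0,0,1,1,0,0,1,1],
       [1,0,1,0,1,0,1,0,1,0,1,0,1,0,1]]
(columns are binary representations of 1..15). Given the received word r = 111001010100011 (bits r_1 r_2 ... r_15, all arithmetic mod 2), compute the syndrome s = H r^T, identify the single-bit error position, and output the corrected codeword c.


s = (0, 1, 0, 1)^T, error position = 5, corrected codeword c = 111011010100011

Compute s = H r^T mod 2 one row at a time:
  s_1 = 1 + 0 + 1 + 0 + 0 + 0 + 1 + 1 = 4 ≡ 0 (mod 2).
  s_2 = 0 + 0 + 1 + 0 + 0 + 0 + 1 + 1 = 3 ≡ 1 (mod 2).
  s_3 = 1 + 1 + 1 + 0 + 1 + 0 + 1 + 1 = 6 ≡ 0 (mod 2).
  s_4 = 1 + 1 + 0 + 0 + 0 + 0 + 0 + 1 = 3 ≡ 1 (mod 2).
s = (0, 1, 0, 1)^T — this equals column 5 of H (binary 0101), so error is at position 5.
Correct: flip bit 5 of r = 111001010100011 to get c = 111011010100011.


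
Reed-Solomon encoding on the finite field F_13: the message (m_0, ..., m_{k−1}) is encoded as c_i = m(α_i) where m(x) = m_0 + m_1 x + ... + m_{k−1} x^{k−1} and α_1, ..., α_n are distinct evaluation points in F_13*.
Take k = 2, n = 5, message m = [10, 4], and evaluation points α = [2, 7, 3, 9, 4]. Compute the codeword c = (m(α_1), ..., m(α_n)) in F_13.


c = [5, 12, 9, 7, 0]

Message polynomial: m(x) = 10 + 4·x (mod 13).
For each evaluation point α_i, compute m(α_i) mod 13:
  α_1 = 2: Horner steps 4 → 5, so m(2) = 5.
  α_2 = 7: Horner steps 4 → 12, so m(7) = 12.
  α_3 = 3: Horner steps 4 → 9, so m(3) = 9.
  α_4 = 9: Horner steps 4 → 7, so m(9) = 7.
  α_5 = 4: Horner steps 4 → 0, so m(4) = 0.
Codeword c = [5, 12, 9, 7, 0] ∈ F_13^5.
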